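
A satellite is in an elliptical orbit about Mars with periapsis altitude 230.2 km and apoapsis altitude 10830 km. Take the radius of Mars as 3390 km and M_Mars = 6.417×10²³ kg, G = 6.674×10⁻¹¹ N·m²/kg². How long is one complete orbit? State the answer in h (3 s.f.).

T ≈ 7.11 h

μ = GM = 6.674×10⁻¹¹ × 6.417×10²³ = 4.283×10¹³ m³/s².
r_p = 3390 + 230.2 = 3620.2 km = 3.6202×10⁶ m.
r_a = 3390 + 10830 = 14220 km = 1.4220×10⁷ m.
Semi-major axis a = (r_p + r_a)/2 = (3620.2 + 14220)/2 = 8920.1 km = 8.920×10⁶ m.
By Kepler's third law T = 2π√(a³/μ) = 2π × 4.071×10³ = 2.558×10⁴ s.
= 7.105 h.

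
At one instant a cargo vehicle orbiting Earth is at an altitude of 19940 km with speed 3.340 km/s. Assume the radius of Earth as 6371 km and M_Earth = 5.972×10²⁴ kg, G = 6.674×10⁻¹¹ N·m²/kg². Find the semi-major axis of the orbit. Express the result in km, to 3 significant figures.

μ = GM = 6.674×10⁻¹¹ × 5.972×10²⁴ = 3.986×10¹⁴ m³/s².
r = 6371 + 19940 = 26311 km = 2.631×10⁷ m.
Vis-viva rearranged: 1/a = 2/r − v²/μ = 7.601×10⁻⁸ − 2.799×10⁻⁸ = 4.802×10⁻⁸ m⁻¹.
a = 2.082×10⁷ m = 20823 km.

a ≈ 20800 km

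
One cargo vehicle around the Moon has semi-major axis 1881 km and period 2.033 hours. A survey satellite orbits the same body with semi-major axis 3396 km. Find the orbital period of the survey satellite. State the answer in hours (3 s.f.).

T₂ ≈ 4.93 hours

Kepler's third law: T² ∝ a³, so T₂ = T₁ (a₂/a₁)^(3/2).
a₂/a₁ = 1.805, (a₂/a₁)^(3/2) = 2.426.
T₂ = 2.033 × 2.426 = 4.932 hours.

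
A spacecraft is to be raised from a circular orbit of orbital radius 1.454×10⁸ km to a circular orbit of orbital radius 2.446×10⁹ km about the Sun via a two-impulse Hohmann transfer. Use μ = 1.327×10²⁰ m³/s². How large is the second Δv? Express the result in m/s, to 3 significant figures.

Δv ≈ 4900 m/s

r₁ = 1.454×10⁸ km = 1.454×10¹¹ m.
r₂ = 2.446×10⁹ km = 2.446×10¹² m.
Transfer ellipse a_t = (r₁ + r₂)/2 = 1.296×10¹² m.
At r₁: circular v_c1 = √(μ/r₁) = 30210 m/s; transfer-perihelion v_p = √[μ(2/r₁ − 1/a_t)] = 41510 m/s.
At r₂: circular v_c2 = √(μ/r₂) = 7366 m/s; transfer-aphelion v_a = √[μ(2/r₂ − 1/a_t)] = 2467 m/s.
Δv₂ = v_c2 − v_a = 4898 m/s.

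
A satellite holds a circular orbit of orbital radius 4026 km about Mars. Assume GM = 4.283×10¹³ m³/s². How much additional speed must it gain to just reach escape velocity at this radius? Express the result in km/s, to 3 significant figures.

r = 4026 km = 4.026×10⁶ m.
Circular speed v_c = √(μ/r) = 3262 m/s.
Escape speed v_esc = √(2μ/r) = √2 × v_c = 4613 m/s.
Δv = v_esc − v_c = 1351 m/s = 1.351 km/s.

Δv ≈ 1.35 km/s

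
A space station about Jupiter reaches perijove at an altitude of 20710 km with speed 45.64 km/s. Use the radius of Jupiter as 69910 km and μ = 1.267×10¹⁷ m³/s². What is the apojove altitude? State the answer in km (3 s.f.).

r_p = 69910 + 20710 = 90620 km = 9.062×10⁷ m.
Specific energy ε = v²/2 − μ/r = -3.566×10⁸ J/kg, so a = −μ/(2ε) = 1.776×10⁸ m.
The apsides satisfy r_p + r_a = 2a, so the apojove radius is 2a − r_p = 2.646×10⁸ m = 2.6464×10⁵ km.
Apojove altitude = 2.6464×10⁵ − 69910 = 1.9473×10⁵ km.

apojove altitude ≈ 1.95×10⁵ km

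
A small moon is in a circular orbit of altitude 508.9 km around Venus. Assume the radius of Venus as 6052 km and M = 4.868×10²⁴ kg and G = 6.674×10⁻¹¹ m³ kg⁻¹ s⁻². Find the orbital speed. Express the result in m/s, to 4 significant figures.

v ≈ 7037 m/s

μ = GM = 6.674×10⁻¹¹ × 4.868×10²⁴ = 3.249×10¹⁴ m³/s².
r = 6052 + 508.9 = 6560.9 km = 6.5609×10⁶ m.
For a circular orbit v = √(μ/r) = √(3.249×10¹⁴ / 6.561×10⁶) = √(4.952×10⁷) = 7037 m/s.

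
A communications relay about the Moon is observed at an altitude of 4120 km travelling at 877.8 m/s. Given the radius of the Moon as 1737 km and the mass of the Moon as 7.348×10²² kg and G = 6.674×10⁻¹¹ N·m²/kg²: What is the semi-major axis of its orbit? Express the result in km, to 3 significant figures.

μ = GM = 6.674×10⁻¹¹ × 7.348×10²² = 4.904×10¹² m³/s².
r = 1737 + 4120 = 5857.0 km = 5.857×10⁶ m.
Vis-viva rearranged: 1/a = 2/r − v²/μ = 3.415×10⁻⁷ − 1.571×10⁻⁷ = 1.844×10⁻⁷ m⁻¹.
a = 5.424×10⁶ m = 5424.5 km.

a ≈ 5420 km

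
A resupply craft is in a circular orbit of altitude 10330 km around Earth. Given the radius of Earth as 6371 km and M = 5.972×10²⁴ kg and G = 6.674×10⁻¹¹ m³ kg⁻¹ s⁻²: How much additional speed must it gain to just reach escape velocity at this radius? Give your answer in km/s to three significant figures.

μ = GM = 6.674×10⁻¹¹ × 5.972×10²⁴ = 3.986×10¹⁴ m³/s².
r = 6371 + 10330 = 16701 km = 1.6701×10⁷ m.
Circular speed v_c = √(μ/r) = 4885 m/s.
Escape speed v_esc = √(2μ/r) = √2 × v_c = 6909 m/s.
Δv = v_esc − v_c = 2024 m/s = 2.024 km/s.

Δv ≈ 2.02 km/s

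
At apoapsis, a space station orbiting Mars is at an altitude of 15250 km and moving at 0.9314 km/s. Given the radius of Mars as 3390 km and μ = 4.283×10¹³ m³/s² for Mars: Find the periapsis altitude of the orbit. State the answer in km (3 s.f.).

r_a = 3390 + 15250 = 18640 km = 1.864×10⁷ m.
Specific energy ε = v²/2 − μ/r = -1.864×10⁶ J/kg, so a = −μ/(2ε) = 1.149×10⁷ m.
The apsides satisfy r_p + r_a = 2a, so the periapsis radius is 2a − r_a = 4.338×10⁶ m = 4337.5 km.
Periapsis altitude = 4337.5 − 3390 = 947.54 km.

periapsis altitude ≈ 948 km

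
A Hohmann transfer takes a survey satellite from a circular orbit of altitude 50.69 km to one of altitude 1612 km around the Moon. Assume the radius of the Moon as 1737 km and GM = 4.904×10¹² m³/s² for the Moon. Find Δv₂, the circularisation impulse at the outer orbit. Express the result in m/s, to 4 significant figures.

Δv ≈ 200.5 m/s

r₁ = 1737 + 50.69 = 1787.7 km = 1.7877×10⁶ m.
r₂ = 1737 + 1612 = 3349.0 km = 3.3490×10⁶ m.
Transfer ellipse a_t = (r₁ + r₂)/2 = 2.568×10⁶ m.
At r₁: circular v_c1 = √(μ/r₁) = 1656 m/s; transfer-perilune v_p = √[μ(2/r₁ − 1/a_t)] = 1891 m/s.
At r₂: circular v_c2 = √(μ/r₂) = 1210 m/s; transfer-apolune v_a = √[μ(2/r₂ − 1/a_t)] = 1010 m/s.
Δv₂ = v_c2 − v_a = 200.5 m/s.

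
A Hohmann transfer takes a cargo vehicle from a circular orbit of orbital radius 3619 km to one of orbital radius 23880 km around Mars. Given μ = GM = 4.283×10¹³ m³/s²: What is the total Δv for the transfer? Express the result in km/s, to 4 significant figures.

r₁ = 3619 km = 3.619×10⁶ m.
r₂ = 23880 km = 2.388×10⁷ m.
Transfer ellipse a_t = (r₁ + r₂)/2 = 1.375×10⁷ m.
At r₁: circular v_c1 = √(μ/r₁) = 3440 m/s; transfer-periapsis v_p = √[μ(2/r₁ − 1/a_t)] = 4534 m/s.
Δv₁ = v_p − v_c1 = 1094 m/s.
At r₂: circular v_c2 = √(μ/r₂) = 1339 m/s; transfer-apoapsis v_a = √[μ(2/r₂ − 1/a_t)] = 687.1 m/s.
Δv₂ = v_c2 − v_a = 652.2 m/s.
Total Δv = Δv₁ + Δv₂ = 1746 m/s = 1.746 km/s.

Δv_total ≈ 1.746 km/s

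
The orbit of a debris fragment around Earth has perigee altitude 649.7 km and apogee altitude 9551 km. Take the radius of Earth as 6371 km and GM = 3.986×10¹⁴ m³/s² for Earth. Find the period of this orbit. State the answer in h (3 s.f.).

r_p = 6371 + 649.7 = 7020.7 km = 7.0207×10⁶ m.
r_a = 6371 + 9551 = 15922 km = 1.5922×10⁷ m.
Semi-major axis a = (r_p + r_a)/2 = (7020.7 + 15922)/2 = 11471 km = 1.147×10⁷ m.
By Kepler's third law T = 2π√(a³/μ) = 2π × 1.946×10³ = 1.223×10⁴ s.
= 3.396 h.

T ≈ 3.40 h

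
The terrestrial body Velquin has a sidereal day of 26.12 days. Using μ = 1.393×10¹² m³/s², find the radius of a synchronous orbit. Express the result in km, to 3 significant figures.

T = 26.12 days = 2.257×10⁶ s.
A synchronous orbit has period T, so by Kepler's third law a = (μT²/4π²)^(1/3).
μT²/4π² = 1.393×10¹² × (2.257×10⁶)² / 39.48 = 1.797×10²³ m³.
a = 5.643×10⁷ m = 56432 km.

r_sync ≈ 56400 km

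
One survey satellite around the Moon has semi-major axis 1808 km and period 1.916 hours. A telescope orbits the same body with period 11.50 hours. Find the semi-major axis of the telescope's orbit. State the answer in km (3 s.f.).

a₂ ≈ 5970 km

Kepler's third law: a³ ∝ T², so a₂ = a₁ (T₂/T₁)^(2/3).
T₂/T₁ = 6.002, (T₂/T₁)^(2/3) = 3.303.
a₂ = 1808 × 3.303 = 5971 km.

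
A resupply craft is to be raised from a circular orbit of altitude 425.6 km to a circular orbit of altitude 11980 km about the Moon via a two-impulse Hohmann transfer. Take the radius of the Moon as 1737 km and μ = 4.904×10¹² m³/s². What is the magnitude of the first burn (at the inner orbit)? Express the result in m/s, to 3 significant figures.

Δv ≈ 473 m/s

r₁ = 1737 + 425.6 = 2162.6 km = 2.1626×10⁶ m.
r₂ = 1737 + 11980 = 13717 km = 1.3717×10⁷ m.
Transfer ellipse a_t = (r₁ + r₂)/2 = 7.940×10⁶ m.
At r₁: circular v_c1 = √(μ/r₁) = 1506 m/s; transfer-perilune v_p = √[μ(2/r₁ − 1/a_t)] = 1979 m/s.
Δv₁ = v_p − v_c1 = 473.4 m/s.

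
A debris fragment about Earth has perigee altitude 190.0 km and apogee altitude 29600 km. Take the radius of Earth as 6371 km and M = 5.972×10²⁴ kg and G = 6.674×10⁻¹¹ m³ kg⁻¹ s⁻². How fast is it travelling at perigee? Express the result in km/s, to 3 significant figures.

v ≈ 10.1 km/s

μ = GM = 6.674×10⁻¹¹ × 5.972×10²⁴ = 3.986×10¹⁴ m³/s².
r_p = 6371 + 190.0 = 6561.0 km = 6.5610×10⁶ m.
r_a = 6371 + 29600 = 35971 km = 3.5971×10⁷ m.
Semi-major axis a = (r_p + r_a)/2 = 21266 km = 2.127×10⁷ m.
Vis-viva: v² = μ(2/r − 1/a) = 3.986×10¹⁴ × (3.048×10⁻⁷ − 4.702×10⁻⁸) = 1.028×10⁸ m²/s².
v = 10140 m/s = 10.14 km/s.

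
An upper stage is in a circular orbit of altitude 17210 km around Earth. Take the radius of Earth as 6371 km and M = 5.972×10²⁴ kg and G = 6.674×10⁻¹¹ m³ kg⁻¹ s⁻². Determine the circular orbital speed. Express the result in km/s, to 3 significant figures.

v ≈ 4.11 km/s

μ = GM = 6.674×10⁻¹¹ × 5.972×10²⁴ = 3.986×10¹⁴ m³/s².
r = 6371 + 17210 = 23581 km = 2.3581×10⁷ m.
For a circular orbit v = √(μ/r) = √(3.986×10¹⁴ / 2.358×10⁷) = √(1.690×10⁷) = 4111 m/s.
That is 4.111 km/s.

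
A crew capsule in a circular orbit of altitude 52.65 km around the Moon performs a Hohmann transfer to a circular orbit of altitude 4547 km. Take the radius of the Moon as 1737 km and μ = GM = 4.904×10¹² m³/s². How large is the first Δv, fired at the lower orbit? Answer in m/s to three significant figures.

Δv ≈ 410 m/s

r₁ = 1737 + 52.65 = 1789.7 km = 1.7896×10⁶ m.
r₂ = 1737 + 4547 = 6284.0 km = 6.2840×10⁶ m.
Transfer ellipse a_t = (r₁ + r₂)/2 = 4.037×10⁶ m.
At r₁: circular v_c1 = √(μ/r₁) = 1655 m/s; transfer-perilune v_p = √[μ(2/r₁ − 1/a_t)] = 2065 m/s.
Δv₁ = v_p − v_c1 = 410.0 m/s.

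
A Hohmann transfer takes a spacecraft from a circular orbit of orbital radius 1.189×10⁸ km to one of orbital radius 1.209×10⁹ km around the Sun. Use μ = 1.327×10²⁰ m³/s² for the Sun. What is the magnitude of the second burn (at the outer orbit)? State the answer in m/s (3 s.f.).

Δv ≈ 6040 m/s

r₁ = 1.189×10⁸ km = 1.189×10¹¹ m.
r₂ = 1.209×10⁹ km = 1.209×10¹² m.
Transfer ellipse a_t = (r₁ + r₂)/2 = 6.640×10¹¹ m.
At r₁: circular v_c1 = √(μ/r₁) = 33410 m/s; transfer-perihelion v_p = √[μ(2/r₁ − 1/a_t)] = 45080 m/s.
At r₂: circular v_c2 = √(μ/r₂) = 10480 m/s; transfer-aphelion v_a = √[μ(2/r₂ − 1/a_t)] = 4433 m/s.
Δv₂ = v_c2 − v_a = 6043 m/s.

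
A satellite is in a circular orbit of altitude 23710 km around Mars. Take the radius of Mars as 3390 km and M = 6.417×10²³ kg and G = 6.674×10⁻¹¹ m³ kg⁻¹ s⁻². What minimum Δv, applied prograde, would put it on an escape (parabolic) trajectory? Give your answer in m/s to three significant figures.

μ = GM = 6.674×10⁻¹¹ × 6.417×10²³ = 4.283×10¹³ m³/s².
r = 3390 + 23710 = 27100 km = 2.7100×10⁷ m.
Circular speed v_c = √(μ/r) = 1257 m/s.
Escape speed v_esc = √(2μ/r) = √2 × v_c = 1778 m/s.
Δv = v_esc − v_c = 520.7 m/s.

Δv ≈ 521 m/s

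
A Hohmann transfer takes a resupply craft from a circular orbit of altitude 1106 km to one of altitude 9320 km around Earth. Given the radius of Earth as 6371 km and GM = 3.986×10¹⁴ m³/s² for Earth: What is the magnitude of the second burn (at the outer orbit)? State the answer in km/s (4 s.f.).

Δv ≈ 0.9909 km/s

r₁ = 6371 + 1106 = 7477.0 km = 7.4770×10⁶ m.
r₂ = 6371 + 9320 = 15691 km = 1.5691×10⁷ m.
Transfer ellipse a_t = (r₁ + r₂)/2 = 1.158×10⁷ m.
At r₁: circular v_c1 = √(μ/r₁) = 7301 m/s; transfer-perigee v_p = √[μ(2/r₁ − 1/a_t)] = 8498 m/s.
At r₂: circular v_c2 = √(μ/r₂) = 5040 m/s; transfer-apogee v_a = √[μ(2/r₂ − 1/a_t)] = 4049 m/s.
Δv₂ = v_c2 − v_a = 990.9 m/s.
= 0.9909 km/s.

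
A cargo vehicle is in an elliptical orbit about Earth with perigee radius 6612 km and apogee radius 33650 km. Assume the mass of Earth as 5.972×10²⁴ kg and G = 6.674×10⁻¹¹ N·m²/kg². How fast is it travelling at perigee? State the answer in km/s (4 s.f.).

μ = GM = 6.674×10⁻¹¹ × 5.972×10²⁴ = 3.986×10¹⁴ m³/s².
Semi-major axis a = (r_p + r_a)/2 = 20131 km = 2.013×10⁷ m.
Vis-viva: v² = μ(2/r − 1/a) = 3.986×10¹⁴ × (3.025×10⁻⁷ − 4.967×10⁻⁸) = 1.008×10⁸ m²/s².
v = 10040 m/s = 10.04 km/s.

v ≈ 10.04 km/s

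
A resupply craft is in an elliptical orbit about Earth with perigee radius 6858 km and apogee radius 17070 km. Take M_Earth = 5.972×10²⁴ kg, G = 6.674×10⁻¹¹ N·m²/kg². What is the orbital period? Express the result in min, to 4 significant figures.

μ = GM = 6.674×10⁻¹¹ × 5.972×10²⁴ = 3.986×10¹⁴ m³/s².
Semi-major axis a = (r_p + r_a)/2 = (6858.0 + 17070)/2 = 11964 km = 1.196×10⁷ m.
By Kepler's third law T = 2π√(a³/μ) = 2π × 2.073×10³ = 1.302×10⁴ s.
= 217.1 min.

T ≈ 217.1 min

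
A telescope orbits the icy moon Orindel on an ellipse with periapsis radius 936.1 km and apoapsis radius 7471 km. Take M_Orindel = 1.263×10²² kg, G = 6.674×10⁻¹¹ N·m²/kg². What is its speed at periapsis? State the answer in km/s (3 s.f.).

μ = GM = 6.674×10⁻¹¹ × 1.263×10²² = 8.429×10¹¹ m³/s².
Semi-major axis a = (r_p + r_a)/2 = 4203.6 km = 4.204×10⁶ m.
Vis-viva: v² = μ(2/r − 1/a) = 8.429×10¹¹ × (2.137×10⁻⁶ − 2.379×10⁻⁷) = 1.600×10⁶ m²/s².
v = 1265 m/s = 1.265 km/s.

v ≈ 1.27 km/s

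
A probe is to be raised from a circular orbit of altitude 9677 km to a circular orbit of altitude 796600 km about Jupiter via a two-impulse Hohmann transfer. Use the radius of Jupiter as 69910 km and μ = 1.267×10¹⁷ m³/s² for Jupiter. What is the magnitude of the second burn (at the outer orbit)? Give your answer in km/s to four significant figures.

Δv ≈ 7.132 km/s

r₁ = 69910 + 9677 = 79587 km = 7.9587×10⁷ m.
r₂ = 69910 + 796600 = 866510 km = 8.6651×10⁸ m.
Transfer ellipse a_t = (r₁ + r₂)/2 = 4.730×10⁸ m.
At r₁: circular v_c1 = √(μ/r₁) = 39900 m/s; transfer-perijove v_p = √[μ(2/r₁ − 1/a_t)] = 54000 m/s.
At r₂: circular v_c2 = √(μ/r₂) = 12090 m/s; transfer-apojove v_a = √[μ(2/r₂ − 1/a_t)] = 4960 m/s.
Δv₂ = v_c2 − v_a = 7132 m/s.
= 7.132 km/s.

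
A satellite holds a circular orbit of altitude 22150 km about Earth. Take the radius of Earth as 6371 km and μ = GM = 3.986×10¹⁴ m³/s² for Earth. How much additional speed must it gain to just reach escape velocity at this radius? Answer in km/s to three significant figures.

Δv ≈ 1.55 km/s

r = 6371 + 22150 = 28521 km = 2.8521×10⁷ m.
Circular speed v_c = √(μ/r) = 3738 m/s.
Escape speed v_esc = √(2μ/r) = √2 × v_c = 5287 m/s.
Δv = v_esc − v_c = 1548 m/s = 1.548 km/s.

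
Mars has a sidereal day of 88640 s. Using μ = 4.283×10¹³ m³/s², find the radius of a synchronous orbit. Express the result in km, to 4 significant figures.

r_sync ≈ 20430 km

A synchronous orbit has period T, so by Kepler's third law a = (μT²/4π²)^(1/3).
μT²/4π² = 4.283×10¹³ × (8.864×10⁴)² / 39.48 = 8.524×10²¹ m³.
a = 2.043×10⁷ m = 20428 km.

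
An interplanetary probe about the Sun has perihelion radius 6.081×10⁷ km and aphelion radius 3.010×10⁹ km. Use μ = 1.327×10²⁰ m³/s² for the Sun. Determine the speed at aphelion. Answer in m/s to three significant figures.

v ≈ 1320 m/s

Semi-major axis a = (r_p + r_a)/2 = 1.5354×10⁹ km = 1.535×10¹² m.
Vis-viva: v² = μ(2/r − 1/a) = 1.327×10²⁰ × (6.645×10⁻¹³ − 6.513×10⁻¹³) = 1.746×10⁶ m²/s².
v = 1321 m/s.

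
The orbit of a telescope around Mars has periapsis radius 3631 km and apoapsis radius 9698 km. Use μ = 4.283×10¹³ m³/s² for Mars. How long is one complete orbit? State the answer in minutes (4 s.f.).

Semi-major axis a = (r_p + r_a)/2 = (3631.0 + 9698.0)/2 = 6664.5 km = 6.664×10⁶ m.
By Kepler's third law T = 2π√(a³/μ) = 2π × 2.629×10³ = 1.652×10⁴ s.
= 275.3 minutes.

T ≈ 275.3 minutes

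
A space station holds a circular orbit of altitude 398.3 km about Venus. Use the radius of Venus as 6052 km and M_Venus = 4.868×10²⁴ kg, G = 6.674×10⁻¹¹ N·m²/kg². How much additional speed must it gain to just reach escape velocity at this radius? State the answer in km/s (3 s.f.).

Δv ≈ 2.94 km/s

μ = GM = 6.674×10⁻¹¹ × 4.868×10²⁴ = 3.249×10¹⁴ m³/s².
r = 6052 + 398.3 = 6450.3 km = 6.4503×10⁶ m.
Circular speed v_c = √(μ/r) = 7097 m/s.
Escape speed v_esc = √(2μ/r) = √2 × v_c = 10040 m/s.
Δv = v_esc − v_c = 2940 m/s = 2.940 km/s.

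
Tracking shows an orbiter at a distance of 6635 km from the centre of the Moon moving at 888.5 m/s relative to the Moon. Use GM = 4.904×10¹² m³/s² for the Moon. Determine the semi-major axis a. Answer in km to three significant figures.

r = 6.635×10⁶ m.
Vis-viva rearranged: 1/a = 2/r − v²/μ = 3.014×10⁻⁷ − 1.610×10⁻⁷ = 1.405×10⁻⁷ m⁻¹.
a = 7.120×10⁶ m = 7119.7 km.

a ≈ 7120 km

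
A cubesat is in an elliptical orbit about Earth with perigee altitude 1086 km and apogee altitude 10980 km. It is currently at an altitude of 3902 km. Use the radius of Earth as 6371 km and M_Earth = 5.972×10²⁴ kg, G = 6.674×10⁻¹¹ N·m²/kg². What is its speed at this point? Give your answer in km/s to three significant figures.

μ = GM = 6.674×10⁻¹¹ × 5.972×10²⁴ = 3.986×10¹⁴ m³/s².
r_p = 6371 + 1086 = 7457.0 km = 7.4570×10⁶ m.
r_a = 6371 + 10980 = 17351 km = 1.7351×10⁷ m.
r = 6371 + 3902 = 10273 km = 1.027×10⁷ m.
Semi-major axis a = (r_p + r_a)/2 = 12404 km = 1.240×10⁷ m.
Vis-viva: v² = μ(2/r − 1/a) = 3.986×10¹⁴ × (1.947×10⁻⁷ − 8.062×10⁻⁸) = 4.546×10⁷ m²/s².
v = 6743 m/s = 6.743 km/s.

v ≈ 6.74 km/s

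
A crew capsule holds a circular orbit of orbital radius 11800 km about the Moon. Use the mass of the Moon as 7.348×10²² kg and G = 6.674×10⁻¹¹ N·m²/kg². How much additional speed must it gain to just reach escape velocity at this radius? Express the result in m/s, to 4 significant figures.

μ = GM = 6.674×10⁻¹¹ × 7.348×10²² = 4.904×10¹² m³/s².
r = 11800 km = 1.180×10⁷ m.
Circular speed v_c = √(μ/r) = 644.7 m/s.
Escape speed v_esc = √(2μ/r) = √2 × v_c = 911.7 m/s.
Δv = v_esc − v_c = 267.0 m/s.

Δv ≈ 267.0 m/s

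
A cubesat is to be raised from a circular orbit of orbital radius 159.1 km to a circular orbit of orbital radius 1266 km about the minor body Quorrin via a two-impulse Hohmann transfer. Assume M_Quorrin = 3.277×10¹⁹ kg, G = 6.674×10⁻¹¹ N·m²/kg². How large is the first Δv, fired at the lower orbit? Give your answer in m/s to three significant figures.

μ = GM = 6.674×10⁻¹¹ × 3.277×10¹⁹ = 2.187×10⁹ m³/s².
r₁ = 159.1 km = 1.591×10⁵ m.
r₂ = 1266 km = 1.266×10⁶ m.
Transfer ellipse a_t = (r₁ + r₂)/2 = 7.126×10⁵ m.
At r₁: circular v_c1 = √(μ/r₁) = 117.2 m/s; transfer-periapsis v_p = √[μ(2/r₁ − 1/a_t)] = 156.3 m/s.
Δv₁ = v_p − v_c1 = 39.04 m/s.

Δv ≈ 39.0 m/s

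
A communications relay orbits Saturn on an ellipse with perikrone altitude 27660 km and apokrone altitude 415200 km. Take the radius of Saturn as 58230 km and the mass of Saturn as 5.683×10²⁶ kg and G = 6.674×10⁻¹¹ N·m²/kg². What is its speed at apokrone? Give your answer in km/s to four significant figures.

v ≈ 4.960 km/s

μ = GM = 6.674×10⁻¹¹ × 5.683×10²⁶ = 3.793×10¹⁶ m³/s².
r_p = 58230 + 27660 = 85890 km = 8.5890×10⁷ m.
r_a = 58230 + 415200 = 473430 km = 4.7343×10⁸ m.
Semi-major axis a = (r_p + r_a)/2 = 2.7966×10⁵ km = 2.797×10⁸ m.
Vis-viva: v² = μ(2/r − 1/a) = 3.793×10¹⁶ × (4.224×10⁻⁹ − 3.576×10⁻⁹) = 2.460×10⁷ m²/s².
v = 4960 m/s = 4.960 km/s.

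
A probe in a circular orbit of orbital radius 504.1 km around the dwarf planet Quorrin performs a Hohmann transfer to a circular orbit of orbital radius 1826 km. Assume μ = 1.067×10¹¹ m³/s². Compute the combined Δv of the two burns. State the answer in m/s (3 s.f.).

r₁ = 504.1 km = 5.041×10⁵ m.
r₂ = 1826 km = 1.826×10⁶ m.
Transfer ellipse a_t = (r₁ + r₂)/2 = 1.165×10⁶ m.
At r₁: circular v_c1 = √(μ/r₁) = 460.1 m/s; transfer-periapsis v_p = √[μ(2/r₁ − 1/a_t)] = 576.0 m/s.
Δv₁ = v_p − v_c1 = 115.9 m/s.
At r₂: circular v_c2 = √(μ/r₂) = 241.7 m/s; transfer-apoapsis v_a = √[μ(2/r₂ − 1/a_t)] = 159.0 m/s.
Δv₂ = v_c2 − v_a = 82.72 m/s.
Total Δv = Δv₁ + Δv₂ = 198.6 m/s.

Δv_total ≈ 199 m/s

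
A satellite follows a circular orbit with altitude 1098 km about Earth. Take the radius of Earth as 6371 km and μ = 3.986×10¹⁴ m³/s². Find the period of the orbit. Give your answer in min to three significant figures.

T ≈ 107 min

r = 6371 + 1098 = 7469.0 km = 7.4690×10⁶ m.
Kepler's third law: T = 2π√(r³/μ) = 2π√((7.469×10⁶)³ / 3.986×10¹⁴).
r³/μ = 1.045×10⁶ s², so T = 2π × 1.022×10³ = 6.424×10³ s.
Converting: 6.424×10³ s ÷ 60.00 = 107.1 min.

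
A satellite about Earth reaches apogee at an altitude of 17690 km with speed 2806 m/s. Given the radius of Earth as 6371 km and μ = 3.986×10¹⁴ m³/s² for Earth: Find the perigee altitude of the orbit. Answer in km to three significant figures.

perigee altitude ≈ 1130 km

r_a = 6371 + 17690 = 24061 km = 2.406×10⁷ m.
Specific energy ε = v²/2 − μ/r = -1.263×10⁷ J/kg, so a = −μ/(2ε) = 1.578×10⁷ m.
The apsides satisfy r_p + r_a = 2a, so the perigee radius is 2a − r_a = 7.500×10⁶ m = 7500.3 km.
Perigee altitude = 7500.3 − 6371 = 1129.3 km.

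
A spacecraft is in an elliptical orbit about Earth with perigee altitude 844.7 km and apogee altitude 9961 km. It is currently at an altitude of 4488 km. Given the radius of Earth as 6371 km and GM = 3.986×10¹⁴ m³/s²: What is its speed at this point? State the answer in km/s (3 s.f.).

r_p = 6371 + 844.7 = 7215.7 km = 7.2157×10⁶ m.
r_a = 6371 + 9961 = 16332 km = 1.6332×10⁷ m.
r = 6371 + 4488 = 10859 km = 1.086×10⁷ m.
Semi-major axis a = (r_p + r_a)/2 = 11774 km = 1.177×10⁷ m.
Vis-viva: v² = μ(2/r − 1/a) = 3.986×10¹⁴ × (1.842×10⁻⁷ − 8.493×10⁻⁸) = 3.956×10⁷ m²/s².
v = 6290 m/s = 6.290 km/s.

v ≈ 6.29 km/s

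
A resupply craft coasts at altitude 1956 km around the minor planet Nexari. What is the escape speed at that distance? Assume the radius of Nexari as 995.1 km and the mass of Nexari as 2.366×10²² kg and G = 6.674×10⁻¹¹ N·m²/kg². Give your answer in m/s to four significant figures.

μ = GM = 6.674×10⁻¹¹ × 2.366×10²² = 1.579×10¹² m³/s².
r = 995.1 + 1956 = 2951.1 km = 2.9511×10⁶ m.
Escape speed v_esc = √(2μ/r) = √(2 × 1.579×10¹² / 2.951×10⁶) = √(1.070×10⁶) = 1034 m/s.

v_esc ≈ 1034 m/s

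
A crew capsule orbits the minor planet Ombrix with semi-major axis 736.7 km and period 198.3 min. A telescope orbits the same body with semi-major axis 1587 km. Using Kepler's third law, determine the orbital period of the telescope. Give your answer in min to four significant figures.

T₂ ≈ 627.0 min

Kepler's third law: T² ∝ a³, so T₂ = T₁ (a₂/a₁)^(3/2).
a₂/a₁ = 2.154, (a₂/a₁)^(3/2) = 3.162.
T₂ = 198.3 × 3.162 = 627.0 min.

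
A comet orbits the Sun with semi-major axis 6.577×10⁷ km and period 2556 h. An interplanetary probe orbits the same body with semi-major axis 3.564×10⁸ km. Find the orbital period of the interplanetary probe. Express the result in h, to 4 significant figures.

T₂ ≈ 32240 h

Kepler's third law: T² ∝ a³, so T₂ = T₁ (a₂/a₁)^(3/2).
a₂/a₁ = 5.419, (a₂/a₁)^(3/2) = 12.61.
T₂ = 2556 × 12.61 = 32240 h.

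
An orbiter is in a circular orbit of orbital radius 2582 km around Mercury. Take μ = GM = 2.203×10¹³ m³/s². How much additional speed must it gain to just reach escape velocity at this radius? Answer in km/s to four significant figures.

r = 2582 km = 2.582×10⁶ m.
Circular speed v_c = √(μ/r) = 2921 m/s.
Escape speed v_esc = √(2μ/r) = √2 × v_c = 4131 m/s.
Δv = v_esc − v_c = 1210 m/s = 1.210 km/s.

Δv ≈ 1.210 km/s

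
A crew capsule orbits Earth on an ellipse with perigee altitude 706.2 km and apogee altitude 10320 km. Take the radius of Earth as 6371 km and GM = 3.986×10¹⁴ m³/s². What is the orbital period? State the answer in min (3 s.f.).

T ≈ 215 min

r_p = 6371 + 706.2 = 7077.2 km = 7.0772×10⁶ m.
r_a = 6371 + 10320 = 16691 km = 1.6691×10⁷ m.
Semi-major axis a = (r_p + r_a)/2 = (7077.2 + 16691)/2 = 11884 km = 1.188×10⁷ m.
By Kepler's third law T = 2π√(a³/μ) = 2π × 2.052×10³ = 1.289×10⁴ s.
= 214.9 min.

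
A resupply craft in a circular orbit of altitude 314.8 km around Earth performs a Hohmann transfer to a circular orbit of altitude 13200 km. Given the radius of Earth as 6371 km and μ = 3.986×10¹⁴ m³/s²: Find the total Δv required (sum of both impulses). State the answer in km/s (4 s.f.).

r₁ = 6371 + 314.8 = 6685.8 km = 6.6858×10⁶ m.
r₂ = 6371 + 13200 = 19571 km = 1.9571×10⁷ m.
Transfer ellipse a_t = (r₁ + r₂)/2 = 1.313×10⁷ m.
At r₁: circular v_c1 = √(μ/r₁) = 7721 m/s; transfer-perigee v_p = √[μ(2/r₁ − 1/a_t)] = 9427 m/s.
Δv₁ = v_p − v_c1 = 1706 m/s.
At r₂: circular v_c2 = √(μ/r₂) = 4513 m/s; transfer-apogee v_a = √[μ(2/r₂ − 1/a_t)] = 3221 m/s.
Δv₂ = v_c2 − v_a = 1292 m/s.
Total Δv = Δv₁ + Δv₂ = 2998 m/s = 2.998 km/s.

Δv_total ≈ 2.998 km/s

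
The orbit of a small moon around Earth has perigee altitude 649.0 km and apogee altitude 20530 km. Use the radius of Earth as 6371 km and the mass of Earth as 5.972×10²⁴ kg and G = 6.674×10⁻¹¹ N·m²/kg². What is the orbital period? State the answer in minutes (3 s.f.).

T ≈ 366 minutes

μ = GM = 6.674×10⁻¹¹ × 5.972×10²⁴ = 3.986×10¹⁴ m³/s².
r_p = 6371 + 649.0 = 7020.0 km = 7.0200×10⁶ m.
r_a = 6371 + 20530 = 26901 km = 2.6901×10⁷ m.
Semi-major axis a = (r_p + r_a)/2 = (7020.0 + 26901)/2 = 16960 km = 1.696×10⁷ m.
By Kepler's third law T = 2π√(a³/μ) = 2π × 3.499×10³ = 2.198×10⁴ s.
= 366.4 minutes.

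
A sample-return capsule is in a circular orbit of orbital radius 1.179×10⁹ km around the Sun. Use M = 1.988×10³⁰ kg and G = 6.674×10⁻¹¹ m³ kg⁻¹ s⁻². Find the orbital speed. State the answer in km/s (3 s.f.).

μ = GM = 6.674×10⁻¹¹ × 1.988×10³⁰ = 1.327×10²⁰ m³/s².
r = 1.179×10⁹ km = 1.179×10¹² m.
For a circular orbit v = √(μ/r) = √(1.327×10²⁰ / 1.179×10¹²) = √(1.125×10⁸) = 10610 m/s.
That is 10.61 km/s.

v ≈ 10.6 km/s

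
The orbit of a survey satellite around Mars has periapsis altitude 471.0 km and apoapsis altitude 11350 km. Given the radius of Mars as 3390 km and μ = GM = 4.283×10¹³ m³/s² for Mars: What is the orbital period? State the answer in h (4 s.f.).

r_p = 3390 + 471.0 = 3861.0 km = 3.8610×10⁶ m.
r_a = 3390 + 11350 = 14740 km = 1.4740×10⁷ m.
Semi-major axis a = (r_p + r_a)/2 = (3861.0 + 14740)/2 = 9300.5 km = 9.300×10⁶ m.
By Kepler's third law T = 2π√(a³/μ) = 2π × 4.334×10³ = 2.723×10⁴ s.
= 7.564 h.

T ≈ 7.564 h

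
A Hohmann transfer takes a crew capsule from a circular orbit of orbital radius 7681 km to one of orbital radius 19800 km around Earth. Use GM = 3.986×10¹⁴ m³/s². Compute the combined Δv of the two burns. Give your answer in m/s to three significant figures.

Δv_total ≈ 2580 m/s

r₁ = 7681 km = 7.681×10⁶ m.
r₂ = 19800 km = 1.980×10⁷ m.
Transfer ellipse a_t = (r₁ + r₂)/2 = 1.374×10⁷ m.
At r₁: circular v_c1 = √(μ/r₁) = 7204 m/s; transfer-perigee v_p = √[μ(2/r₁ − 1/a_t)] = 8648 m/s.
Δv₁ = v_p − v_c1 = 1444 m/s.
At r₂: circular v_c2 = √(μ/r₂) = 4487 m/s; transfer-apogee v_a = √[μ(2/r₂ − 1/a_t)] = 3355 m/s.
Δv₂ = v_c2 − v_a = 1132 m/s.
Total Δv = Δv₁ + Δv₂ = 2576 m/s.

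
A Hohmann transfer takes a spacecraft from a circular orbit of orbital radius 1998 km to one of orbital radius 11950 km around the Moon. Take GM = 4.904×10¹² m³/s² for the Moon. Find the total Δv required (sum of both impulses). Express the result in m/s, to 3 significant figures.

Δv_total ≈ 782 m/s

r₁ = 1998 km = 1.998×10⁶ m.
r₂ = 11950 km = 1.195×10⁷ m.
Transfer ellipse a_t = (r₁ + r₂)/2 = 6.974×10⁶ m.
At r₁: circular v_c1 = √(μ/r₁) = 1567 m/s; transfer-perilune v_p = √[μ(2/r₁ − 1/a_t)] = 2051 m/s.
Δv₁ = v_p − v_c1 = 484.1 m/s.
At r₂: circular v_c2 = √(μ/r₂) = 640.6 m/s; transfer-apolune v_a = √[μ(2/r₂ − 1/a_t)] = 342.9 m/s.
Δv₂ = v_c2 − v_a = 297.7 m/s.
Total Δv = Δv₁ + Δv₂ = 781.8 m/s.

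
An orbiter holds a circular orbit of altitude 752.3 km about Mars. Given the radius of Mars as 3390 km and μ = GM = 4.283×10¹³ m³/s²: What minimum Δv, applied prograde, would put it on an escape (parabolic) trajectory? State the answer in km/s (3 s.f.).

Δv ≈ 1.33 km/s

r = 3390 + 752.3 = 4142.3 km = 4.1423×10⁶ m.
Circular speed v_c = √(μ/r) = 3216 m/s.
Escape speed v_esc = √(2μ/r) = √2 × v_c = 4547 m/s.
Δv = v_esc − v_c = 1332 m/s = 1.332 km/s.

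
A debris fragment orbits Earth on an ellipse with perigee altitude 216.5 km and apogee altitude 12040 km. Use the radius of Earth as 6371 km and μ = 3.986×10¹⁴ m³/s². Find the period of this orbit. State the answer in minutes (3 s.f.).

T ≈ 232 minutes

r_p = 6371 + 216.5 = 6587.5 km = 6.5875×10⁶ m.
r_a = 6371 + 12040 = 18411 km = 1.8411×10⁷ m.
Semi-major axis a = (r_p + r_a)/2 = (6587.5 + 18411)/2 = 12499 km = 1.250×10⁷ m.
By Kepler's third law T = 2π√(a³/μ) = 2π × 2.213×10³ = 1.391×10⁴ s.
= 231.8 minutes.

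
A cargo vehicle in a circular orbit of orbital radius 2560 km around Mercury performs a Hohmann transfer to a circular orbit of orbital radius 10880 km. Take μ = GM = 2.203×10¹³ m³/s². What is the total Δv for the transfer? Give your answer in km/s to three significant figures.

Δv_total ≈ 1.34 km/s

r₁ = 2560 km = 2.560×10⁶ m.
r₂ = 10880 km = 1.088×10⁷ m.
Transfer ellipse a_t = (r₁ + r₂)/2 = 6.720×10⁶ m.
At r₁: circular v_c1 = √(μ/r₁) = 2934 m/s; transfer-periherm v_p = √[μ(2/r₁ − 1/a_t)] = 3733 m/s.
Δv₁ = v_p − v_c1 = 799.1 m/s.
At r₂: circular v_c2 = √(μ/r₂) = 1423 m/s; transfer-apoherm v_a = √[μ(2/r₂ − 1/a_t)] = 878.3 m/s.
Δv₂ = v_c2 − v_a = 544.7 m/s.
Total Δv = Δv₁ + Δv₂ = 1344 m/s = 1.344 km/s.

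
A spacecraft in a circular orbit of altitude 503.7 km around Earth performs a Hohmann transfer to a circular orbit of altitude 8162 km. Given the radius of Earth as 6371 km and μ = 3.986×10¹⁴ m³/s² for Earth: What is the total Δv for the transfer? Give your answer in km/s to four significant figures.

r₁ = 6371 + 503.7 = 6874.7 km = 6.8747×10⁶ m.
r₂ = 6371 + 8162 = 14533 km = 1.4533×10⁷ m.
Transfer ellipse a_t = (r₁ + r₂)/2 = 1.070×10⁷ m.
At r₁: circular v_c1 = √(μ/r₁) = 7615 m/s; transfer-perigee v_p = √[μ(2/r₁ − 1/a_t)] = 8873 m/s.
Δv₁ = v_p − v_c1 = 1258 m/s.
At r₂: circular v_c2 = √(μ/r₂) = 5237 m/s; transfer-apogee v_a = √[μ(2/r₂ − 1/a_t)] = 4197 m/s.
Δv₂ = v_c2 − v_a = 1040 m/s.
Total Δv = Δv₁ + Δv₂ = 2298 m/s = 2.298 km/s.

Δv_total ≈ 2.298 km/s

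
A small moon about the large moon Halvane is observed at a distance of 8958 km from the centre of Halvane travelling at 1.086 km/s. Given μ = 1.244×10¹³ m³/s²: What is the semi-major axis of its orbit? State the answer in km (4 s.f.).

a ≈ 7785 km

r = 8.958×10⁶ m.
Specific orbital energy ε = v²/2 − μ/r = (1086)²/2 − 1.244×10¹³/8.958×10⁶ = -7.990×10⁵ J/kg.
Since ε = −μ/(2a), a = −μ/(2ε) = 7.785×10⁶ m = 7784.7 km.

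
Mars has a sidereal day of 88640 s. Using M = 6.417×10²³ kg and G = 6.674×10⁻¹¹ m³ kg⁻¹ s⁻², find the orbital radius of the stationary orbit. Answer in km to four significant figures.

μ = GM = 6.674×10⁻¹¹ × 6.417×10²³ = 4.283×10¹³ m³/s².
A synchronous orbit has period T, so by Kepler's third law a = (μT²/4π²)^(1/3).
μT²/4π² = 4.283×10¹³ × (8.864×10⁴)² / 39.48 = 8.524×10²¹ m³.
a = 2.043×10⁷ m = 20427 km.

r_sync ≈ 20430 km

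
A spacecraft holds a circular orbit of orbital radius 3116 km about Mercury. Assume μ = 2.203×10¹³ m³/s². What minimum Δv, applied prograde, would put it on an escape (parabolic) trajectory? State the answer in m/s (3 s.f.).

r = 3116 km = 3.116×10⁶ m.
Circular speed v_c = √(μ/r) = 2659 m/s.
Escape speed v_esc = √(2μ/r) = √2 × v_c = 3760 m/s.
Δv = v_esc − v_c = 1101 m/s.

Δv ≈ 1100 m/s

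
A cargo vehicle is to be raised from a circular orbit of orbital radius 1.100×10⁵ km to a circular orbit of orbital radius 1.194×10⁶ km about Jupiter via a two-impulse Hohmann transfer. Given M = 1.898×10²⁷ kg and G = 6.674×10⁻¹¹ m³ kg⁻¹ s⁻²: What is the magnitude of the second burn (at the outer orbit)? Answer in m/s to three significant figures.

μ = GM = 6.674×10⁻¹¹ × 1.898×10²⁷ = 1.267×10¹⁷ m³/s².
r₁ = 1.100×10⁵ km = 1.100×10⁸ m.
r₂ = 1.194×10⁶ km = 1.194×10⁹ m.
Transfer ellipse a_t = (r₁ + r₂)/2 = 6.520×10⁸ m.
At r₁: circular v_c1 = √(μ/r₁) = 33930 m/s; transfer-perijove v_p = √[μ(2/r₁ − 1/a_t)] = 45920 m/s.
At r₂: circular v_c2 = √(μ/r₂) = 10300 m/s; transfer-apojove v_a = √[μ(2/r₂ − 1/a_t)] = 4231 m/s.
Δv₂ = v_c2 − v_a = 6069 m/s.

Δv ≈ 6070 m/s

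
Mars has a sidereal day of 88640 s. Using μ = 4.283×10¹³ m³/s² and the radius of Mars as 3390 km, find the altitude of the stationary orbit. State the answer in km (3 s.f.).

h_sync ≈ 17000 km

A synchronous orbit has period T, so by Kepler's third law a = (μT²/4π²)^(1/3).
μT²/4π² = 4.283×10¹³ × (8.864×10⁴)² / 39.48 = 8.524×10²¹ m³.
a = 2.043×10⁷ m = 20428 km.
Altitude h = a − R = 20428 − 3390 = 17038 km.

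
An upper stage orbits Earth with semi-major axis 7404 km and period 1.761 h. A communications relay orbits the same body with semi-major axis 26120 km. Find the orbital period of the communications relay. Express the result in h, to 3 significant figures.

Kepler's third law: T² ∝ a³, so T₂ = T₁ (a₂/a₁)^(3/2).
a₂/a₁ = 3.528, (a₂/a₁)^(3/2) = 6.626.
T₂ = 1.761 × 6.626 = 11.67 h.

T₂ ≈ 11.7 h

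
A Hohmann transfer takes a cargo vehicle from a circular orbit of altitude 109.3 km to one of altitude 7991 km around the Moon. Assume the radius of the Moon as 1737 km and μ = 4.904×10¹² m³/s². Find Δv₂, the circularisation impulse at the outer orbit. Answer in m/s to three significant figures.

Δv ≈ 309 m/s

r₁ = 1737 + 109.3 = 1846.3 km = 1.8463×10⁶ m.
r₂ = 1737 + 7991 = 9728.0 km = 9.7280×10⁶ m.
Transfer ellipse a_t = (r₁ + r₂)/2 = 5.787×10⁶ m.
At r₁: circular v_c1 = √(μ/r₁) = 1630 m/s; transfer-perilune v_p = √[μ(2/r₁ − 1/a_t)] = 2113 m/s.
At r₂: circular v_c2 = √(μ/r₂) = 710.0 m/s; transfer-apolune v_a = √[μ(2/r₂ − 1/a_t)] = 401.0 m/s.
Δv₂ = v_c2 − v_a = 309.0 m/s.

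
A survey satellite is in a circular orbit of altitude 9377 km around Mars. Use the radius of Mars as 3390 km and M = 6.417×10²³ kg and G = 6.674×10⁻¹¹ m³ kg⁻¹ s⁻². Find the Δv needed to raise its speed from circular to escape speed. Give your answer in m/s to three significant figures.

μ = GM = 6.674×10⁻¹¹ × 6.417×10²³ = 4.283×10¹³ m³/s².
r = 3390 + 9377 = 12767 km = 1.2767×10⁷ m.
Circular speed v_c = √(μ/r) = 1832 m/s.
Escape speed v_esc = √(2μ/r) = √2 × v_c = 2590 m/s.
Δv = v_esc − v_c = 758.6 m/s.

Δv ≈ 759 m/s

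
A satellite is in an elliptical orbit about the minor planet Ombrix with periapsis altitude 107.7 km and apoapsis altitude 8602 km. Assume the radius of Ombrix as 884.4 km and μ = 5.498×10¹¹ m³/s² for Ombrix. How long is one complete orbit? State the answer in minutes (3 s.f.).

r_p = 884.4 + 107.7 = 992.10 km = 9.9210×10⁵ m.
r_a = 884.4 + 8602 = 9486.4 km = 9.4864×10⁶ m.
Semi-major axis a = (r_p + r_a)/2 = (992.10 + 9486.4)/2 = 5239.2 km = 5.239×10⁶ m.
By Kepler's third law T = 2π√(a³/μ) = 2π × 1.617×10⁴ = 1.016×10⁵ s.
= 1694 minutes.

T ≈ 1690 minutes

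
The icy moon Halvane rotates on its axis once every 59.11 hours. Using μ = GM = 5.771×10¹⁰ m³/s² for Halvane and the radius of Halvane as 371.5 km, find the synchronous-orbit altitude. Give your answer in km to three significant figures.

T = 59.11 hours = 2.128×10⁵ s.
A synchronous orbit has period T, so by Kepler's third law a = (μT²/4π²)^(1/3).
μT²/4π² = 5.771×10¹⁰ × (2.128×10⁵)² / 39.48 = 6.619×10¹⁹ m³.
a = 4.045×10⁶ m = 4045.2 km.
Altitude h = a − R = 4045.2 − 371.5 = 3673.7 km.

h_sync ≈ 3670 km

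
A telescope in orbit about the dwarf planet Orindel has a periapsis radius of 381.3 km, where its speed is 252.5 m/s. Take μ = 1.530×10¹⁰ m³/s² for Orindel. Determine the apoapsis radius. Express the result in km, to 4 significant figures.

apoapsis radius ≈ 1474 km

r_p = 3.813×10⁵ m.
Specific energy ε = v²/2 − μ/r = -8.248×10³ J/kg, so a = −μ/(2ε) = 9.275×10⁵ m.
The apsides satisfy r_p + r_a = 2a, so the apoapsis radius is 2a − r_p = 1.474×10⁶ m = 1473.7 km.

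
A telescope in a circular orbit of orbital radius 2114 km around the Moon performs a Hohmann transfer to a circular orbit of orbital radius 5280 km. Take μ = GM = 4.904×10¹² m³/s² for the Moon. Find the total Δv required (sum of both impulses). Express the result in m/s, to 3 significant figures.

Δv_total ≈ 532 m/s

r₁ = 2114 km = 2.114×10⁶ m.
r₂ = 5280 km = 5.280×10⁶ m.
Transfer ellipse a_t = (r₁ + r₂)/2 = 3.697×10⁶ m.
At r₁: circular v_c1 = √(μ/r₁) = 1523 m/s; transfer-perilune v_p = √[μ(2/r₁ − 1/a_t)] = 1820 m/s.
Δv₁ = v_p − v_c1 = 297.1 m/s.
At r₂: circular v_c2 = √(μ/r₂) = 963.7 m/s; transfer-apolune v_a = √[μ(2/r₂ − 1/a_t)] = 728.8 m/s.
Δv₂ = v_c2 − v_a = 235.0 m/s.
Total Δv = Δv₁ + Δv₂ = 532.1 m/s.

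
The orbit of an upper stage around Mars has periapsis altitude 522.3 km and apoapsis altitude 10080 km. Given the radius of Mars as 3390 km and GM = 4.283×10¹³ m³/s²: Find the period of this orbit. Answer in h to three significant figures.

T ≈ 6.83 h

r_p = 3390 + 522.3 = 3912.3 km = 3.9123×10⁶ m.
r_a = 3390 + 10080 = 13470 km = 1.3470×10⁷ m.
Semi-major axis a = (r_p + r_a)/2 = (3912.3 + 13470)/2 = 8691.1 km = 8.691×10⁶ m.
By Kepler's third law T = 2π√(a³/μ) = 2π × 3.915×10³ = 2.460×10⁴ s.
= 6.833 h.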